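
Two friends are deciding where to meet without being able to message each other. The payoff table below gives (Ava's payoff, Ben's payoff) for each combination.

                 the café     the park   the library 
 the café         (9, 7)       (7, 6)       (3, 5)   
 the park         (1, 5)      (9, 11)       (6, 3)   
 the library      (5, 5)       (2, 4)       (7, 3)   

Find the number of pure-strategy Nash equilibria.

Both the café: Ava gets 9 (best alternative 5); Ben gets 7 (best alternative 6). Neither deviates — NE.
Both the park: Ava gets 9 (best alternative 7); Ben gets 11 (best alternative 5). Neither deviates — NE.
Both the library is not a NE: Ben would switch to the café (5 > 3).
No other cell survives both best-response checks, so there are 2 pure NE.

2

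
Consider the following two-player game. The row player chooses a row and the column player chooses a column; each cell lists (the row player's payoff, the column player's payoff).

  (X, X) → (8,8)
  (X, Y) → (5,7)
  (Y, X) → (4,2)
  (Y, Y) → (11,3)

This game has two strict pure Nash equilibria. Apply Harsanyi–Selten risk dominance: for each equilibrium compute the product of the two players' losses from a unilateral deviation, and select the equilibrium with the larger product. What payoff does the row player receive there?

At both X: the row player loses 8 − 4 = 4 by deviating; the column player loses 8 − 7 = 1. Product = 4·1 = 4.
At both Y: the row player loses 11 − 5 = 6 by deviating; the column player loses 3 − 2 = 1. Product = 6·1 = 6.
6 > 4, so both Y is risk-dominant. The row player's payoff there is 11.

11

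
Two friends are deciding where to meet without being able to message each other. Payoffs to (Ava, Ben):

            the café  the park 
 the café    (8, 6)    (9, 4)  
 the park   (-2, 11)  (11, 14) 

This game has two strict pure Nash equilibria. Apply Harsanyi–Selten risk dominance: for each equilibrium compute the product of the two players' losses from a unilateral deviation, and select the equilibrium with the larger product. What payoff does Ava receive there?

8

At both the café: Ava loses 8 − (-2) = 10 by deviating; Ben loses 6 − 4 = 2. Product = 10·2 = 20.
At both the park: Ava loses 11 − 9 = 2 by deviating; Ben loses 14 − 11 = 3. Product = 2·3 = 6.
20 > 6, so both the café is risk-dominant. Ava's payoff there is 8.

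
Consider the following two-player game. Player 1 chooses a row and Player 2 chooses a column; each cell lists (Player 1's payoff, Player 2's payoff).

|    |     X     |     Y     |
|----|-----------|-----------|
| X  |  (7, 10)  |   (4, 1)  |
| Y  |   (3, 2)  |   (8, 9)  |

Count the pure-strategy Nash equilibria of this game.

2

Both X: Player 1 gets 7 (best alternative 3); Player 2 gets 10 (best alternative 1). Neither deviates — NE.
Both Y: Player 1 gets 8 (best alternative 4); Player 2 gets 9 (best alternative 2). Neither deviates — NE.
(Y, X) is not a NE: Player 1 would switch to X (7 > 3).
No other cell survives both best-response checks, so there are 2 pure NE.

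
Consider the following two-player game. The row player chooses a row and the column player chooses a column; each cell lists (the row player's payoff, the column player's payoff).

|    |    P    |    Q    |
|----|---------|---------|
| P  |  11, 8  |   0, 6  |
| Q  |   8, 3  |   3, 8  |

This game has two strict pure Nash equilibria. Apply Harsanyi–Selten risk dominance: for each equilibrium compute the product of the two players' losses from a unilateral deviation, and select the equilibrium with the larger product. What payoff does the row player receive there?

3

At both P: the row player loses 11 − 8 = 3 by deviating; the column player loses 8 − 6 = 2. Product = 3·2 = 6.
At both Q: the row player loses 3 − 0 = 3 by deviating; the column player loses 8 − 3 = 5. Product = 3·5 = 15.
15 > 6, so both Q is risk-dominant. The row player's payoff there is 3.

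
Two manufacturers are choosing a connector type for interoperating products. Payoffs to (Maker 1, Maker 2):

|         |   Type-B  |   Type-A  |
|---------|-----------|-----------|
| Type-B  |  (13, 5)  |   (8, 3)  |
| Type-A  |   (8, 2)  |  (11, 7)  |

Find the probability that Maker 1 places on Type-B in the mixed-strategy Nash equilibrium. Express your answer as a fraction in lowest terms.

Maker 1's mix p on Type-B must make Maker 2 indifferent between Type-B and Type-A.
Maker 2's payoff from Type-B: 5p + 2(1−p). From Type-A: 3p + 7(1−p).
Set equal: 2p = 5(1−p) → p = 5/7.

5/7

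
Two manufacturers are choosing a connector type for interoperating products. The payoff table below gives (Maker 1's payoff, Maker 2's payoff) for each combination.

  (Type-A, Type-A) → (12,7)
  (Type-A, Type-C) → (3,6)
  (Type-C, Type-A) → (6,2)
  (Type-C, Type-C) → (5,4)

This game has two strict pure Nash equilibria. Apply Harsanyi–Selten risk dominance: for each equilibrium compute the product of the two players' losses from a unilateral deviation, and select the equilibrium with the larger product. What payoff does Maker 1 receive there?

12

At both Type-A: Maker 1 loses 12 − 6 = 6 by deviating; Maker 2 loses 7 − 6 = 1. Product = 6·1 = 6.
At both Type-C: Maker 1 loses 5 − 3 = 2 by deviating; Maker 2 loses 4 − 2 = 2. Product = 2·2 = 4.
6 > 4, so both Type-A is risk-dominant. Maker 1's payoff there is 12.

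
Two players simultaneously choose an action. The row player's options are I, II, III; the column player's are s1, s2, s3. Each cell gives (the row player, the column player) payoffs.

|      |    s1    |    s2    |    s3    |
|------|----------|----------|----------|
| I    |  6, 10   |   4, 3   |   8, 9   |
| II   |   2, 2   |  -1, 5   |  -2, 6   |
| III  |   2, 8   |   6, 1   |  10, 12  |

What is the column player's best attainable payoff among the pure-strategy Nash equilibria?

12

(I, s1) is a pure NE (the row player: 6 ≥ 2; the column player: 10 ≥ 9). The column player gets 10.
(III, s3) is a pure NE (the row player: 10 ≥ 8; the column player: 12 ≥ 8). The column player gets 12.
Every other cell has a profitable deviation for at least one player. Highest of {10, 12} is 12.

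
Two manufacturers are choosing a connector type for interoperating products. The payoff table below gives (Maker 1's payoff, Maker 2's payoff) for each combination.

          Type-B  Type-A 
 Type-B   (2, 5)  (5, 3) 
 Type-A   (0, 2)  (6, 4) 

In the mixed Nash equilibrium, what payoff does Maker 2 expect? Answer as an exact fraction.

7/2

Maker 1 mixes with probability p on Type-B, chosen so Maker 2 is indifferent: 5p + 2(1−p) = 3p + 4(1−p) gives p = 1/2.
Maker 2's expected payoff is 5·1/2 + 2·1/2 = 7/2.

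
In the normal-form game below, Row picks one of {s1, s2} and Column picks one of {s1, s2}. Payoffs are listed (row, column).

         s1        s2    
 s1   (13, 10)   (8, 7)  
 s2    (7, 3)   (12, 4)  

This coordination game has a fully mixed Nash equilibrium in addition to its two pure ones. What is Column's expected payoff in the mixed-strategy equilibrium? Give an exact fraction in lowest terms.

19/4

Row mixes with probability p on s1, chosen so Column is indifferent: 10p + 3(1−p) = 7p + 4(1−p) gives p = 1/4.
Column's expected payoff is 10·1/4 + 3·3/4 = 19/4.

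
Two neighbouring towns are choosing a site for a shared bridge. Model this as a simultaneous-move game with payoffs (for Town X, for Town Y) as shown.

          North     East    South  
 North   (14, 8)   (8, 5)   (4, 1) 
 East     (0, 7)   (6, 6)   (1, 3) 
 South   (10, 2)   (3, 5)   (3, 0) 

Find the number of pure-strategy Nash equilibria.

1

Both North: Town X gets 14 (best alternative 10); Town Y gets 8 (best alternative 5). Neither deviates — NE.
Both East is not a NE: Town X would switch to North (8 > 6).
No other cell survives both best-response checks, so there is 1 pure NE.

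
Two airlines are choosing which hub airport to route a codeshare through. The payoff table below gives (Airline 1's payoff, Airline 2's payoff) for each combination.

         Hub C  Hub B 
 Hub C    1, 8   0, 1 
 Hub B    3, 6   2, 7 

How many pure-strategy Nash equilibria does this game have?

1

Both Hub B: Airline 1 gets 2 (best alternative 0); Airline 2 gets 7 (best alternative 6). Neither deviates — NE.
Both Hub C is not a NE: Airline 1 would switch to Hub B (3 > 1).
No other cell survives both best-response checks, so there is 1 pure NE.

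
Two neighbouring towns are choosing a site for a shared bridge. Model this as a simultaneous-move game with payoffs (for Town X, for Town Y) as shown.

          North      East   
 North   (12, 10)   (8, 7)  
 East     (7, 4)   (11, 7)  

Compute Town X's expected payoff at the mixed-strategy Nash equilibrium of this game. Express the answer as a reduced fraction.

19/2

Town Y mixes with probability q on North, chosen so Town X is indifferent: 12q + 8(1−q) = 7q + 11(1−q) gives q = 3/8.
Town X's expected payoff (from either row, since indifferent) is 12·3/8 + 8·5/8 = 19/2.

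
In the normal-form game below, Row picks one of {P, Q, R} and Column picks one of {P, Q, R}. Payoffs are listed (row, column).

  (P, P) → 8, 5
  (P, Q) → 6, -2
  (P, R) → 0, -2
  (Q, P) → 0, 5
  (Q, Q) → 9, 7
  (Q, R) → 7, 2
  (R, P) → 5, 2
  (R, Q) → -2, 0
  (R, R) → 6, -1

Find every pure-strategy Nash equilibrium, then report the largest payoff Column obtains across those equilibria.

Both P is a pure NE (Row: 8 ≥ 5; Column: 5 ≥ -2). Column gets 5.
Both Q is a pure NE (Row: 9 ≥ 6; Column: 7 ≥ 5). Column gets 7.
Every other cell has a profitable deviation for at least one player. Highest of {5, 7} is 7.

7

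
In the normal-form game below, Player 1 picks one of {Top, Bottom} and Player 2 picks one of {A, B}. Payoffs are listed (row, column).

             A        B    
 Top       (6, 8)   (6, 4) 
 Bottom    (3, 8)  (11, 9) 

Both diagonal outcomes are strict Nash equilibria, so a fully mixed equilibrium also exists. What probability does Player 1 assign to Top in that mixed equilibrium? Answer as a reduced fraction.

Player 1's mix p on Top must make Player 2 indifferent between A and B.
Player 2's payoff from A: 8p + 8(1−p). From B: 4p + 9(1−p).
Set equal: 4p = 1(1−p) → p = 1/5.

1/5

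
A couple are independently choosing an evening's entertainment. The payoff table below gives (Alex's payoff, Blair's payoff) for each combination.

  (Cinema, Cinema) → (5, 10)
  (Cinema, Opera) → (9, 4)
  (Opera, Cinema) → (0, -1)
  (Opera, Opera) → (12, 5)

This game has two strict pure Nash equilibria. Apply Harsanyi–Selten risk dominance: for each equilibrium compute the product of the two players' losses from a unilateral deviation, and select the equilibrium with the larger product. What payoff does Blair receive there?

10

At both Cinema: Alex loses 5 − 0 = 5 by deviating; Blair loses 10 − 4 = 6. Product = 5·6 = 30.
At both Opera: Alex loses 12 − 9 = 3 by deviating; Blair loses 5 − (-1) = 6. Product = 3·6 = 18.
30 > 18, so both Cinema is risk-dominant. Blair's payoff there is 10.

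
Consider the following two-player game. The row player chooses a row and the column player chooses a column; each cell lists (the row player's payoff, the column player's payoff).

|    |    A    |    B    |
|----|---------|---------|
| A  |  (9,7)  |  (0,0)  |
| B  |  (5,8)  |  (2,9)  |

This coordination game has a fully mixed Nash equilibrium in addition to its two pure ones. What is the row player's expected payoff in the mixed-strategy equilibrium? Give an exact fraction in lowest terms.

3

The column player mixes with probability q on A, chosen so the row player is indifferent: 9q + 0(1−q) = 5q + 2(1−q) gives q = 1/3.
The row player's expected payoff (from either row, since indifferent) is 9·1/3 + 0·2/3 = 3.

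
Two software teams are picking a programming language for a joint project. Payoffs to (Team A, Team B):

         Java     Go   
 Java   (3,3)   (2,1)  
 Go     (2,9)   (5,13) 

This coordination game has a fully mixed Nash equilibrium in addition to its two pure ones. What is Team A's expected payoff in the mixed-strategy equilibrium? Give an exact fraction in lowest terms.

11/4

Team B mixes with probability q on Java, chosen so Team A is indifferent: 3q + 2(1−q) = 2q + 5(1−q) gives q = 3/4.
Team A's expected payoff (from either row, since indifferent) is 3·3/4 + 2·1/4 = 11/4.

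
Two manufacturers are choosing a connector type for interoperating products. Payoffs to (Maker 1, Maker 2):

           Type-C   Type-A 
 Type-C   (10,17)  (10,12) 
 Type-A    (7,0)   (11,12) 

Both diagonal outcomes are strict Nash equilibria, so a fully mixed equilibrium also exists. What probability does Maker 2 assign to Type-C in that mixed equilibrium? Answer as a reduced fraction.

Maker 2's mix q on Type-C must make Maker 1 indifferent between Type-C and Type-A.
Maker 1's payoff from Type-C: 10q + 10(1−q). From Type-A: 7q + 11(1−q).
Set equal: 3q = 1(1−q) → q = 1/4.

1/4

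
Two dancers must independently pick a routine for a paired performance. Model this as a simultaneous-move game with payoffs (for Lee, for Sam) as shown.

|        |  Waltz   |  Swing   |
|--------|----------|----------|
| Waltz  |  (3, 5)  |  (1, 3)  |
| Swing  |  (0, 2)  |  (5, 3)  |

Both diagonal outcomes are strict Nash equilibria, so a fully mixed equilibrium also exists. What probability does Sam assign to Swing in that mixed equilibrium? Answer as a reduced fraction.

Sam's mix q on Waltz must make Lee indifferent between Waltz and Swing.
Lee's payoff from Waltz: 3q + 1(1−q). From Swing: 0q + 5(1−q).
Set equal: 3q = 4(1−q) → q = 4/7.
Probability on Swing is 1 − 4/7 = 3/7.

3/7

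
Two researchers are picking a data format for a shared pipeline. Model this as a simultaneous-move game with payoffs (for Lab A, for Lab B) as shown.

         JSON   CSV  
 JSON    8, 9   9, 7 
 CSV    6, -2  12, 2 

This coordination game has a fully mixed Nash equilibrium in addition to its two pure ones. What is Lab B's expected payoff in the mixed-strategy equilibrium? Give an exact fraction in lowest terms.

16/3

Lab A mixes with probability p on JSON, chosen so Lab B is indifferent: 9p + (-2)(1−p) = 7p + 2(1−p) gives p = 2/3.
Lab B's expected payoff is 9·2/3 + (-2)·1/3 = 16/3.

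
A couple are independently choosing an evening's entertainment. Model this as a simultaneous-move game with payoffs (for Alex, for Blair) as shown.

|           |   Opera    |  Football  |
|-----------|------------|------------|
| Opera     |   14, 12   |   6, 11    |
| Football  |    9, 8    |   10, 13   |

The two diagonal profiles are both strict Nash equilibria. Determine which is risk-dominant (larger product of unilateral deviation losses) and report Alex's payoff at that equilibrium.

At both Opera: Alex loses 14 − 9 = 5 by deviating; Blair loses 12 − 11 = 1. Product = 5·1 = 5.
At both Football: Alex loses 10 − 6 = 4 by deviating; Blair loses 13 − 8 = 5. Product = 4·5 = 20.
20 > 5, so both Football is risk-dominant. Alex's payoff there is 10.

10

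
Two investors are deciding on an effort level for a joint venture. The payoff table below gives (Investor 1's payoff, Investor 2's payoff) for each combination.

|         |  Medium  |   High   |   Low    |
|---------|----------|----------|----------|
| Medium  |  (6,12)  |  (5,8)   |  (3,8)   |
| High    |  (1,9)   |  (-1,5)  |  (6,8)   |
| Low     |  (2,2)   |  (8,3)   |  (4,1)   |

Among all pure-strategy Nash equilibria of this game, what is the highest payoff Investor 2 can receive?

Both Medium is a pure NE (Investor 1: 6 ≥ 2; Investor 2: 12 ≥ 8). Investor 2 gets 12.
(Low, High) is a pure NE (Investor 1: 8 ≥ 5; Investor 2: 3 ≥ 2). Investor 2 gets 3.
Every other cell has a profitable deviation for at least one player. Highest of {12, 3} is 12.

12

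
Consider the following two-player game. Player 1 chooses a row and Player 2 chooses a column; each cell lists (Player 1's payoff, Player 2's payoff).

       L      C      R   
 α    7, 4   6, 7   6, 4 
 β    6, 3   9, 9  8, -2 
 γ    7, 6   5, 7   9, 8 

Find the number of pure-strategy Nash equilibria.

(β, C): Player 1 gets 9 (best alternative 6); Player 2 gets 9 (best alternative 3). Neither deviates — NE.
(γ, R): Player 1 gets 9 (best alternative 8); Player 2 gets 8 (best alternative 7). Neither deviates — NE.
(α, L) is not a NE: Player 2 would switch to C (7 > 4).
No other cell survives both best-response checks, so there are 2 pure NE.

2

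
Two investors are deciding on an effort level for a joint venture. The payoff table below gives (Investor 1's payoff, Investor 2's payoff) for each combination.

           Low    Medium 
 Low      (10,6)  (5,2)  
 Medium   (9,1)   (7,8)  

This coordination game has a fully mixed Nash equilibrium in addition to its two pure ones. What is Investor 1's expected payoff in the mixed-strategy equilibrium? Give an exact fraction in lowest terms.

Investor 2 mixes with probability q on Low, chosen so Investor 1 is indifferent: 10q + 5(1−q) = 9q + 7(1−q) gives q = 2/3.
Investor 1's expected payoff (from either row, since indifferent) is 10·2/3 + 5·1/3 = 25/3.

25/3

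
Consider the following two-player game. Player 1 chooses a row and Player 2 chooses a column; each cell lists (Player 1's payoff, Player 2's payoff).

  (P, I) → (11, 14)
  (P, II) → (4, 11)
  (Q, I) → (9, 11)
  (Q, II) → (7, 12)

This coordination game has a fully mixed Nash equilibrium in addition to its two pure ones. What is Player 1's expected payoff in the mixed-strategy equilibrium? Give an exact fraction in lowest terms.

41/5

Player 2 mixes with probability q on I, chosen so Player 1 is indifferent: 11q + 4(1−q) = 9q + 7(1−q) gives q = 3/5.
Player 1's expected payoff (from either row, since indifferent) is 11·3/5 + 4·2/5 = 41/5.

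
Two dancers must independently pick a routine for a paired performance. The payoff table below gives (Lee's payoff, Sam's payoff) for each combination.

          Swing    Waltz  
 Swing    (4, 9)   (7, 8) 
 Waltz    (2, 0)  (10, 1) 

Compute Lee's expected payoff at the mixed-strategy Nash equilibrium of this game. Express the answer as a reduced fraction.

Sam mixes with probability q on Swing, chosen so Lee is indifferent: 4q + 7(1−q) = 2q + 10(1−q) gives q = 3/5.
Lee's expected payoff (from either row, since indifferent) is 4·3/5 + 7·2/5 = 26/5.

26/5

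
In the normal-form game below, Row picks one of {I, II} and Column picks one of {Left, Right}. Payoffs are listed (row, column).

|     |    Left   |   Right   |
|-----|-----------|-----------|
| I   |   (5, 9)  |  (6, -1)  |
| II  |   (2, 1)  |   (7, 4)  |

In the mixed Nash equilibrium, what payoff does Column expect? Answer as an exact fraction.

37/13

Row mixes with probability p on I, chosen so Column is indifferent: 9p + 1(1−p) = (-1)p + 4(1−p) gives p = 3/13.
Column's expected payoff is 9·3/13 + 1·10/13 = 37/13.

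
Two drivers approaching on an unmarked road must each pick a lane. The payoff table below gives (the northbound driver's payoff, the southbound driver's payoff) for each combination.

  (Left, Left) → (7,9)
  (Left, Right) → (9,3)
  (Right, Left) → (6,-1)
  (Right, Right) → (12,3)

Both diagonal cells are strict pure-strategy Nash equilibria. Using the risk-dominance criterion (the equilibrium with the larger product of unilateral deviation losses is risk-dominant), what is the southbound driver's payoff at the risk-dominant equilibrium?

At both Left: the northbound driver loses 7 − 6 = 1 by deviating; the southbound driver loses 9 − 3 = 6. Product = 1·6 = 6.
At both Right: the northbound driver loses 12 − 9 = 3 by deviating; the southbound driver loses 3 − (-1) = 4. Product = 3·4 = 12.
12 > 6, so both Right is risk-dominant. The southbound driver's payoff there is 3.

3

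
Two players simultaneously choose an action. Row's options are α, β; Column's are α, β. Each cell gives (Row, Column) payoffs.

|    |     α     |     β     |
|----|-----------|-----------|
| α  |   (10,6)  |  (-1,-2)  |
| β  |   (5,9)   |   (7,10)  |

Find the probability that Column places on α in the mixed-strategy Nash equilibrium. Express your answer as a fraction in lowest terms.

Column's mix q on α must make Row indifferent between α and β.
Row's payoff from α: 10q + (-1)(1−q). From β: 5q + 7(1−q).
Set equal: 5q = 8(1−q) → q = 8/13.

8/13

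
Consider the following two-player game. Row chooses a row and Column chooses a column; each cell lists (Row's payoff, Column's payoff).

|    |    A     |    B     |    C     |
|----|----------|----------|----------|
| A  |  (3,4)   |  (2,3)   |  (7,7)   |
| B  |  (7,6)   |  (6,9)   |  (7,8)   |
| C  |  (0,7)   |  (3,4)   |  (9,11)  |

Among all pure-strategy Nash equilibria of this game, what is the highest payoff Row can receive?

Both B is a pure NE (Row: 6 ≥ 3; Column: 9 ≥ 8). Row gets 6.
Both C is a pure NE (Row: 9 ≥ 7; Column: 11 ≥ 7). Row gets 9.
Every other cell has a profitable deviation for at least one player. Highest of {6, 9} is 9.

9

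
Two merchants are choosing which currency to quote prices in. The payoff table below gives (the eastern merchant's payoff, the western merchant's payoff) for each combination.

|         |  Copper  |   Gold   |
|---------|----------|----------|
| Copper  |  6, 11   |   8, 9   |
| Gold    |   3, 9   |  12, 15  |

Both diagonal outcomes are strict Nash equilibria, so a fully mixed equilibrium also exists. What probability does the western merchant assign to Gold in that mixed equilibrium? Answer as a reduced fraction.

The western merchant's mix q on Copper must make the eastern merchant indifferent between Copper and Gold.
The eastern merchant's payoff from Copper: 6q + 8(1−q). From Gold: 3q + 12(1−q).
Set equal: 3q = 4(1−q) → q = 4/7.
Probability on Gold is 1 − 4/7 = 3/7.

3/7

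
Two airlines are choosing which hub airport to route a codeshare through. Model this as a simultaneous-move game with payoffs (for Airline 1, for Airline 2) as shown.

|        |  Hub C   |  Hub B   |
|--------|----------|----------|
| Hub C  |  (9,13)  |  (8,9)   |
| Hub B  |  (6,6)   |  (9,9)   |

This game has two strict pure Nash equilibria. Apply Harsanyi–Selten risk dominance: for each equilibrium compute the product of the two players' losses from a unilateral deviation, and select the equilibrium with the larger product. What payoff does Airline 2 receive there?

At both Hub C: Airline 1 loses 9 − 6 = 3 by deviating; Airline 2 loses 13 − 9 = 4. Product = 3·4 = 12.
At both Hub B: Airline 1 loses 9 − 8 = 1 by deviating; Airline 2 loses 9 − 6 = 3. Product = 1·3 = 3.
12 > 3, so both Hub C is risk-dominant. Airline 2's payoff there is 13.

13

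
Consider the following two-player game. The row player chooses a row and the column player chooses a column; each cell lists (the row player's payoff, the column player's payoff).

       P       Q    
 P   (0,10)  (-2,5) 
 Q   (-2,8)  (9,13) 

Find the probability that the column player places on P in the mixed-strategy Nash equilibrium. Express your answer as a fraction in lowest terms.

11/13

The column player's mix q on P must make the row player indifferent between P and Q.
The row player's payoff from P: 0q + (-2)(1−q). From Q: (-2)q + 9(1−q).
Set equal: 2q = 11(1−q) → q = 11/13.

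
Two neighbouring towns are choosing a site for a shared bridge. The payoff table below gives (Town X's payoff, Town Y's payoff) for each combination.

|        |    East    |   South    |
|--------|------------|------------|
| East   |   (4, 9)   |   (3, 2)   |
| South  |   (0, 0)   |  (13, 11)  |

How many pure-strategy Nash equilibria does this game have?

2

Both East: Town X gets 4 (best alternative 0); Town Y gets 9 (best alternative 2). Neither deviates — NE.
Both South: Town X gets 13 (best alternative 3); Town Y gets 11 (best alternative 0). Neither deviates — NE.
(South, East) is not a NE: Town X would switch to East (4 > 0).
No other cell survives both best-response checks, so there are 2 pure NE.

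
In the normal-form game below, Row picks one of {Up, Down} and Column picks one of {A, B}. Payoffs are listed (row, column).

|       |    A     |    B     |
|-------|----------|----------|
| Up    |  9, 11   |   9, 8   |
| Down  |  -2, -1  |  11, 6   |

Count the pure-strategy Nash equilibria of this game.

2

(Up, A): Row gets 9 (best alternative -2); Column gets 11 (best alternative 8). Neither deviates — NE.
(Down, B): Row gets 11 (best alternative 9); Column gets 6 (best alternative -1). Neither deviates — NE.
(Down, A) is not a NE: Row would switch to Up (9 > -2).
No other cell survives both best-response checks, so there are 2 pure NE.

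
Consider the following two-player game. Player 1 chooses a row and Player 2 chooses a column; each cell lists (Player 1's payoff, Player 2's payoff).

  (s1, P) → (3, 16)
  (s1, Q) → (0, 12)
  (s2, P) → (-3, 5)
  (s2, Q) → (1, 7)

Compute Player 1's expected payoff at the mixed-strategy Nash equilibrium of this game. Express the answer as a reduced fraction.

3/7

Player 2 mixes with probability q on P, chosen so Player 1 is indifferent: 3q + 0(1−q) = (-3)q + 1(1−q) gives q = 1/7.
Player 1's expected payoff (from either row, since indifferent) is 3·1/7 + 0·6/7 = 3/7.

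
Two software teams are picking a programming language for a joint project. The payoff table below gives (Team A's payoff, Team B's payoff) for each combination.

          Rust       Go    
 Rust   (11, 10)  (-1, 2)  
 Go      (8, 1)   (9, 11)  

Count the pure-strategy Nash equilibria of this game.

2

Both Rust: Team A gets 11 (best alternative 8); Team B gets 10 (best alternative 2). Neither deviates — NE.
Both Go: Team A gets 9 (best alternative -1); Team B gets 11 (best alternative 1). Neither deviates — NE.
(Rust, Go) is not a NE: Team A would switch to Go (9 > -1).
No other cell survives both best-response checks, so there are 2 pure NE.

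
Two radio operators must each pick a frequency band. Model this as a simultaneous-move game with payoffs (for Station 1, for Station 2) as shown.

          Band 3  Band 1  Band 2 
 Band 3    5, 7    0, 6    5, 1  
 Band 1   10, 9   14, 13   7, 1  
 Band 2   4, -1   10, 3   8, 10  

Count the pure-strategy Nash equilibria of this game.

2

Both Band 1: Station 1 gets 14 (best alternative 10); Station 2 gets 13 (best alternative 9). Neither deviates — NE.
Both Band 2: Station 1 gets 8 (best alternative 7); Station 2 gets 10 (best alternative 3). Neither deviates — NE.
Both Band 3 is not a NE: Station 1 would switch to Band 1 (10 > 5).
No other cell survives both best-response checks, so there are 2 pure NE.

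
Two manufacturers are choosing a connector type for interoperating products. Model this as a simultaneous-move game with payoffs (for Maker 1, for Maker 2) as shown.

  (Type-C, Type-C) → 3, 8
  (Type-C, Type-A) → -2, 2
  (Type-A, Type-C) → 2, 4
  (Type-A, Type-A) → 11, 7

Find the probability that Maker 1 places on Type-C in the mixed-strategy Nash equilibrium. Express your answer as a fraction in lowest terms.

1/3

Maker 1's mix p on Type-C must make Maker 2 indifferent between Type-C and Type-A.
Maker 2's payoff from Type-C: 8p + 4(1−p). From Type-A: 2p + 7(1−p).
Set equal: 6p = 3(1−p) → p = 3/9 = 1/3.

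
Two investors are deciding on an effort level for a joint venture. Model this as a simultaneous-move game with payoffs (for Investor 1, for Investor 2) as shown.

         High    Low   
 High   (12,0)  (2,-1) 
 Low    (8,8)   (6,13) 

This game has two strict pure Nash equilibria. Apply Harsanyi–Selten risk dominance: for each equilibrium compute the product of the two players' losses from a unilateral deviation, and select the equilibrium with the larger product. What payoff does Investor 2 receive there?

13

At both High: Investor 1 loses 12 − 8 = 4 by deviating; Investor 2 loses 0 − (-1) = 1. Product = 4·1 = 4.
At both Low: Investor 1 loses 6 − 2 = 4 by deviating; Investor 2 loses 13 − 8 = 5. Product = 4·5 = 20.
20 > 4, so both Low is risk-dominant. Investor 2's payoff there is 13.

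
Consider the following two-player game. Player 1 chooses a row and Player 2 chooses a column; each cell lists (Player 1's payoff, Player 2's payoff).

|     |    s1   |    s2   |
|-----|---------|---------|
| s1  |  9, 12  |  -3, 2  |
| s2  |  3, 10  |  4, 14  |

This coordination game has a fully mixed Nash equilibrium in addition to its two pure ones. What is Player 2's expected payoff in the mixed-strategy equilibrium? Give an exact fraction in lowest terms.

Player 1 mixes with probability p on s1, chosen so Player 2 is indifferent: 12p + 10(1−p) = 2p + 14(1−p) gives p = 2/7.
Player 2's expected payoff is 12·2/7 + 10·5/7 = 74/7.

74/7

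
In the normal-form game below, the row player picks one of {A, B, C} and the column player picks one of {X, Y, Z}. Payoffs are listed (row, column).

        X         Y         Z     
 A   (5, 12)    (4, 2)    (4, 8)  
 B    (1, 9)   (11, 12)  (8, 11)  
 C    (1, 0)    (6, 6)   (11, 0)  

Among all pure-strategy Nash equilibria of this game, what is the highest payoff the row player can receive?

11

(A, X) is a pure NE (the row player: 5 ≥ 1; the column player: 12 ≥ 8). The row player gets 5.
(B, Y) is a pure NE (the row player: 11 ≥ 6; the column player: 12 ≥ 11). The row player gets 11.
Every other cell has a profitable deviation for at least one player. Highest of {5, 11} is 11.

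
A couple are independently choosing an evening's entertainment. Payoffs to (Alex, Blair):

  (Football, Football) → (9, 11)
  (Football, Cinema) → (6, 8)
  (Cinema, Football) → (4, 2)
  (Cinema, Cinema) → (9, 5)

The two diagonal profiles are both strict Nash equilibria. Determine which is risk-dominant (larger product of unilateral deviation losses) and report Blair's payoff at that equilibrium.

11

At both Football: Alex loses 9 − 4 = 5 by deviating; Blair loses 11 − 8 = 3. Product = 5·3 = 15.
At both Cinema: Alex loses 9 − 6 = 3 by deviating; Blair loses 5 − 2 = 3. Product = 3·3 = 9.
15 > 9, so both Football is risk-dominant. Blair's payoff there is 11.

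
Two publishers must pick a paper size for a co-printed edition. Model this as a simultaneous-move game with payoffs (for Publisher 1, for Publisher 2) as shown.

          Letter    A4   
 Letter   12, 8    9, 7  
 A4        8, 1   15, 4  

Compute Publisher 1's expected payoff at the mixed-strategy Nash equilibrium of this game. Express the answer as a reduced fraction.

54/5

Publisher 2 mixes with probability q on Letter, chosen so Publisher 1 is indifferent: 12q + 9(1−q) = 8q + 15(1−q) gives q = 3/5.
Publisher 1's expected payoff (from either row, since indifferent) is 12·3/5 + 9·2/5 = 54/5.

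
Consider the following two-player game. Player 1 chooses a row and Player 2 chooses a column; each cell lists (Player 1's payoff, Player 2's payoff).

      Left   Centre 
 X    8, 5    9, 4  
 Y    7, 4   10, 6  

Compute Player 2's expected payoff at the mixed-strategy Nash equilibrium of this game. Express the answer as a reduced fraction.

Player 1 mixes with probability p on X, chosen so Player 2 is indifferent: 5p + 4(1−p) = 4p + 6(1−p) gives p = 2/3.
Player 2's expected payoff is 5·2/3 + 4·1/3 = 14/3.

14/3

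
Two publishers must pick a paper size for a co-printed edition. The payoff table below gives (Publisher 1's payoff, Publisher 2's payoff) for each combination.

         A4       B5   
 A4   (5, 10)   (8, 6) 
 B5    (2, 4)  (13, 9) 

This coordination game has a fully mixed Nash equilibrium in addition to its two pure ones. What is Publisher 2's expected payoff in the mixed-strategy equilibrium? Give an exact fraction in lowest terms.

22/3

Publisher 1 mixes with probability p on A4, chosen so Publisher 2 is indifferent: 10p + 4(1−p) = 6p + 9(1−p) gives p = 5/9.
Publisher 2's expected payoff is 10·5/9 + 4·4/9 = 22/3.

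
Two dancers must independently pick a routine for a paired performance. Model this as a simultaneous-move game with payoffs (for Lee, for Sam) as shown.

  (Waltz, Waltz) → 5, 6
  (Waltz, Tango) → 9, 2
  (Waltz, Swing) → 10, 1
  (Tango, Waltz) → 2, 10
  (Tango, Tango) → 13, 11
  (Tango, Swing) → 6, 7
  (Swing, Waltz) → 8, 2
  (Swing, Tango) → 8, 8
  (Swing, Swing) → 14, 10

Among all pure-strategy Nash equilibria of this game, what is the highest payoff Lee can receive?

Both Tango is a pure NE (Lee: 13 ≥ 9; Sam: 11 ≥ 10). Lee gets 13.
Both Swing is a pure NE (Lee: 14 ≥ 10; Sam: 10 ≥ 8). Lee gets 14.
Every other cell has a profitable deviation for at least one player. Highest of {13, 14} is 14.

14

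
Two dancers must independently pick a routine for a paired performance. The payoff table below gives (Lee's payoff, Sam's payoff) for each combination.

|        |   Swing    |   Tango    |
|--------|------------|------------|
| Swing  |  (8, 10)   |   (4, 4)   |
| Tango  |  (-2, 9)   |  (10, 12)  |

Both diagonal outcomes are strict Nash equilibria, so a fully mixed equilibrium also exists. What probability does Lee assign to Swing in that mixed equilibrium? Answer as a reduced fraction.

Lee's mix p on Swing must make Sam indifferent between Swing and Tango.
Sam's payoff from Swing: 10p + 9(1−p). From Tango: 4p + 12(1−p).
Set equal: 6p = 3(1−p) → p = 3/9 = 1/3.

1/3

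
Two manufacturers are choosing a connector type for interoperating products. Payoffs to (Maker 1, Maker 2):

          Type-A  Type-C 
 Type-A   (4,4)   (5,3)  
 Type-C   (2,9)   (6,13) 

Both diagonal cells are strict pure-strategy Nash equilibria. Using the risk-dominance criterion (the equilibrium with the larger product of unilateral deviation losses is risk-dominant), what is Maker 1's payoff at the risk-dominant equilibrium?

6

At both Type-A: Maker 1 loses 4 − 2 = 2 by deviating; Maker 2 loses 4 − 3 = 1. Product = 2·1 = 2.
At both Type-C: Maker 1 loses 6 − 5 = 1 by deviating; Maker 2 loses 13 − 9 = 4. Product = 1·4 = 4.
4 > 2, so both Type-C is risk-dominant. Maker 1's payoff there is 6.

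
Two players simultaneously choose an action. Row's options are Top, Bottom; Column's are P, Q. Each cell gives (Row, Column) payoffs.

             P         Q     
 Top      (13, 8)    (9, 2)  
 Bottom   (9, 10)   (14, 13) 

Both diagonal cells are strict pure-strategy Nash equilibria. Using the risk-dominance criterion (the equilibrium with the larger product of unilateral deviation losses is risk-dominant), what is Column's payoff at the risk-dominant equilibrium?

At (Top, P): Row loses 13 − 9 = 4 by deviating; Column loses 8 − 2 = 6. Product = 4·6 = 24.
At (Bottom, Q): Row loses 14 − 9 = 5 by deviating; Column loses 13 − 10 = 3. Product = 5·3 = 15.
24 > 15, so (Top, P) is risk-dominant. Column's payoff there is 8.

8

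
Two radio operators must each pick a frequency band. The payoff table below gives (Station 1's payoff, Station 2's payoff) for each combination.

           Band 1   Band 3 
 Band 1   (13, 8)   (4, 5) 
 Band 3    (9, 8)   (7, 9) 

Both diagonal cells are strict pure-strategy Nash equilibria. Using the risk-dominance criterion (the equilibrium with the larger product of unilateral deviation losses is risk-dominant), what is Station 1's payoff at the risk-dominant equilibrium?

At both Band 1: Station 1 loses 13 − 9 = 4 by deviating; Station 2 loses 8 − 5 = 3. Product = 4·3 = 12.
At both Band 3: Station 1 loses 7 − 4 = 3 by deviating; Station 2 loses 9 − 8 = 1. Product = 3·1 = 3.
12 > 3, so both Band 1 is risk-dominant. Station 1's payoff there is 13.

13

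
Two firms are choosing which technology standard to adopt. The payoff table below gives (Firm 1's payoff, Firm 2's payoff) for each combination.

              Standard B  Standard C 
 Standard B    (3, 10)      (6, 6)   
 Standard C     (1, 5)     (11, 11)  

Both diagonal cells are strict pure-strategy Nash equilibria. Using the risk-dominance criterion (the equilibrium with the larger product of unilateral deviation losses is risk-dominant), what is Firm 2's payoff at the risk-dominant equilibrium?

At both Standard B: Firm 1 loses 3 − 1 = 2 by deviating; Firm 2 loses 10 − 6 = 4. Product = 2·4 = 8.
At both Standard C: Firm 1 loses 11 − 6 = 5 by deviating; Firm 2 loses 11 − 5 = 6. Product = 5·6 = 30.
30 > 8, so both Standard C is risk-dominant. Firm 2's payoff there is 11.

11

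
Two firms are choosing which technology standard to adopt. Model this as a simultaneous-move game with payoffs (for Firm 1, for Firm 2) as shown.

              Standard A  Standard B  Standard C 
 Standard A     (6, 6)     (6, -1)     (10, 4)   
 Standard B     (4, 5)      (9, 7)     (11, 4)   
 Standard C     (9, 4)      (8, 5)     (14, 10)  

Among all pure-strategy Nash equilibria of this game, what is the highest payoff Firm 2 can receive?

Both Standard B is a pure NE (Firm 1: 9 ≥ 8; Firm 2: 7 ≥ 5). Firm 2 gets 7.
Both Standard C is a pure NE (Firm 1: 14 ≥ 11; Firm 2: 10 ≥ 5). Firm 2 gets 10.
Every other cell has a profitable deviation for at least one player. Highest of {7, 10} is 10.

10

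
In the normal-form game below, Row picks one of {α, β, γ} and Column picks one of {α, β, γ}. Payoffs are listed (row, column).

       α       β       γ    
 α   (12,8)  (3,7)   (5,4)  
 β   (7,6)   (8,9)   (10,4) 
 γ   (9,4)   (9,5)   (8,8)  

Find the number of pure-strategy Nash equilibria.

Both α: Row gets 12 (best alternative 9); Column gets 8 (best alternative 7). Neither deviates — NE.
Both γ is not a NE: Row would switch to β (10 > 8).
No other cell survives both best-response checks, so there is 1 pure NE.

1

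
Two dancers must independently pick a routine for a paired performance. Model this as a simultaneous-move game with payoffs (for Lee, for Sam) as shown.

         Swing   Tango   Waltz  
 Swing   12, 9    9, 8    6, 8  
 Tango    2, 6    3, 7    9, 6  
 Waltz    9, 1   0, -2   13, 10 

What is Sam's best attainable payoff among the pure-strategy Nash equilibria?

Both Swing is a pure NE (Lee: 12 ≥ 9; Sam: 9 ≥ 8). Sam gets 9.
Both Waltz is a pure NE (Lee: 13 ≥ 9; Sam: 10 ≥ 1). Sam gets 10.
Every other cell has a profitable deviation for at least one player. Highest of {9, 10} is 10.

10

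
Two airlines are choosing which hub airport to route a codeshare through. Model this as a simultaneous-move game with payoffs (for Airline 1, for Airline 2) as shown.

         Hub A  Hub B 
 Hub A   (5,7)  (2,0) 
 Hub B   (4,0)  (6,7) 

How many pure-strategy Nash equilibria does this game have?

2

Both Hub A: Airline 1 gets 5 (best alternative 4); Airline 2 gets 7 (best alternative 0). Neither deviates — NE.
Both Hub B: Airline 1 gets 6 (best alternative 2); Airline 2 gets 7 (best alternative 0). Neither deviates — NE.
(Hub A, Hub B) is not a NE: Airline 1 would switch to Hub B (6 > 2).
No other cell survives both best-response checks, so there are 2 pure NE.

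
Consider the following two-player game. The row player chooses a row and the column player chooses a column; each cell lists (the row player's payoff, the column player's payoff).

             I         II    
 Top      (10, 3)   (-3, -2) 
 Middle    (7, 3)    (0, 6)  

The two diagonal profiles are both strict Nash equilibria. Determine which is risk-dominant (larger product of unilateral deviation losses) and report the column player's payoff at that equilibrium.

At (Top, I): the row player loses 10 − 7 = 3 by deviating; the column player loses 3 − (-2) = 5. Product = 3·5 = 15.
At (Middle, II): the row player loses 0 − (-3) = 3 by deviating; the column player loses 6 − 3 = 3. Product = 3·3 = 9.
15 > 9, so (Top, I) is risk-dominant. The column player's payoff there is 3.

3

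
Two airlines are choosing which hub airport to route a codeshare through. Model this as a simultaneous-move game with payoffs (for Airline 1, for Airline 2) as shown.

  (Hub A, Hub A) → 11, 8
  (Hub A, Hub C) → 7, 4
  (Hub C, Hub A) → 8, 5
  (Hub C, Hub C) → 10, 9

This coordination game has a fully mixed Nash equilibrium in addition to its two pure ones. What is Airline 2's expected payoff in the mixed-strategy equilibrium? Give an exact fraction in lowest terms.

Airline 1 mixes with probability p on Hub A, chosen so Airline 2 is indifferent: 8p + 5(1−p) = 4p + 9(1−p) gives p = 1/2.
Airline 2's expected payoff is 8·1/2 + 5·1/2 = 13/2.

13/2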